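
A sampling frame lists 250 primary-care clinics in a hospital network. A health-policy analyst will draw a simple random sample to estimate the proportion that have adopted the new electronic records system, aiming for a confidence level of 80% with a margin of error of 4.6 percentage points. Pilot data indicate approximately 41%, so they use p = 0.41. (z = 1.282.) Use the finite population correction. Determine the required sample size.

Unadjusted: n₀ = 1.282² × 0.41 × 0.59 / 0.046² ≈ 187.89, so n₀ = 188.
Finite population correction with N = 250: n = n₀ / (1 + (n₀−1)/N) = 188 / (1 + 187/250) = 188 / 1.7480 ≈ 107.55.
Rounding up, n = 108.

108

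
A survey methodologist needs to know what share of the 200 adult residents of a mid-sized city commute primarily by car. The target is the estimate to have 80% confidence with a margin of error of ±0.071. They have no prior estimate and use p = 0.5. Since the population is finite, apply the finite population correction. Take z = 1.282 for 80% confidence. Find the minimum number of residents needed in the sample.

Unadjusted: n₀ = 1.282² × 0.50 × 0.50 / 0.071² ≈ 81.51, so n₀ = 82.
Finite population correction with N = 200: n = n₀ / (1 + (n₀−1)/N) = 82 / (1 + 81/200) = 82 / 1.4050 ≈ 58.36.
Rounding up, n = 59.

59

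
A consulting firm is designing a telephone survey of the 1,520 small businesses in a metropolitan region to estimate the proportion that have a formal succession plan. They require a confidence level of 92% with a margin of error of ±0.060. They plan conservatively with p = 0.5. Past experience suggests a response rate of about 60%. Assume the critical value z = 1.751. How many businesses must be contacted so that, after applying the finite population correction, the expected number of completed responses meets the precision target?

312

Completed interviews needed (unadjusted): n₀ = 1.751² × 0.2500 / 0.060² ≈ 212.92 → 213.
FPC for N = 1,520: n = 213 / (1 + 212/1520) = 213 / 1.1395 ≈ 186.93 → 187.
At a 60% response rate, contacts needed = 187 / 0.60 ≈ 311.67 → 312.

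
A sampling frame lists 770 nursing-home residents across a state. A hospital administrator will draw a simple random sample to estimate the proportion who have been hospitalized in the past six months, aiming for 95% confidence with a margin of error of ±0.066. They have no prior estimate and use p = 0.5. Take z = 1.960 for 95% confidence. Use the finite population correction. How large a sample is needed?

Unadjusted: n₀ = 1.960² × 0.50 × 0.50 / 0.066² ≈ 220.48, so n₀ = 221.
Finite population correction with N = 770: n = n₀ / (1 + (n₀−1)/N) = 221 / (1 + 220/770) = 221 / 1.2857 ≈ 171.89.
Rounding up, n = 172.

172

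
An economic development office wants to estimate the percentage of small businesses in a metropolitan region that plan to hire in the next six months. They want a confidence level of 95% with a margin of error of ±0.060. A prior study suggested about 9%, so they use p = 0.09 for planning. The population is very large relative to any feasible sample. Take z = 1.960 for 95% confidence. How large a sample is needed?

With p = 0.09, p(1−p) = 0.0819.
n = z²·p(1−p)/E² = 1.960² × 0.0819 / 0.060² = 3.8416 × 0.0819 / 0.003600 ≈ 87.40.
Rounding up gives n = 88.

88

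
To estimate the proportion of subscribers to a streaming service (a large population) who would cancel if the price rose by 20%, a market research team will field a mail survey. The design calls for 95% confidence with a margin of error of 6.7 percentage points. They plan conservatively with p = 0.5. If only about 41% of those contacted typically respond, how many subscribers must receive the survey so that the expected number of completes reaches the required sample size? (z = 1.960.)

Completed interviews needed: n₀ = 1.960² × 0.2500 / 0.067² ≈ 213.95 → 214.
At a 41% response rate, contacts needed = 214 / 0.41 ≈ 521.95 → 522.

522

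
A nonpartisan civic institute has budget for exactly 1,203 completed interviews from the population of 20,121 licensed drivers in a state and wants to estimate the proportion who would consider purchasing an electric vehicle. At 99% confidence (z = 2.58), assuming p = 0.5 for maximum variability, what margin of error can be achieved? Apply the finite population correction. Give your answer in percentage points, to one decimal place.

Finite-population factor: (N−n)/(N−1) = (20121−1203)/(20121−1) = 0.9403.
SE(p̂) = √[p(1−p)/n · (N−n)/(N−1)] = √[0.2500/1203 × 0.9403] = 0.01398.
E = z × SE = 2.58 × 0.01398 = 0.03606 ≈ 3.6 percentage points.

3.6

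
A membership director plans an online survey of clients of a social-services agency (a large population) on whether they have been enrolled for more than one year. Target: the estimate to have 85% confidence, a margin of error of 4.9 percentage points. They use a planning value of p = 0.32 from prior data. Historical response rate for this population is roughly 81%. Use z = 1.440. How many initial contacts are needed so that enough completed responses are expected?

Completed interviews needed: n₀ = 1.440² × 0.2176 / 0.049² ≈ 187.93 → 188.
At an 81% response rate, contacts needed = 188 / 0.81 ≈ 232.10 → 233.

233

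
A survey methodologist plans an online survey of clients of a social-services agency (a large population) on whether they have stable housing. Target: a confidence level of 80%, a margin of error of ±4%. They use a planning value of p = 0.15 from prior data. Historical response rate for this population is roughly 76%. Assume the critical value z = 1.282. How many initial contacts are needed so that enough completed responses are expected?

Completed interviews needed: n₀ = 1.282² × 0.1275 / 0.040² ≈ 130.97 → 131.
At a 76% response rate, contacts needed = 131 / 0.76 ≈ 172.37 → 173.

173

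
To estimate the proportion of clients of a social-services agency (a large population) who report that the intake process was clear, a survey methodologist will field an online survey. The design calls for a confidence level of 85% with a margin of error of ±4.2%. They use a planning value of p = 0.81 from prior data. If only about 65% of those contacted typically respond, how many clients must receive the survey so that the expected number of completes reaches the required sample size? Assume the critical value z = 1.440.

279

Completed interviews needed: n₀ = 1.440² × 0.1539 / 0.042² ≈ 180.91 → 181.
At a 65% response rate, contacts needed = 181 / 0.65 ≈ 278.46 → 279.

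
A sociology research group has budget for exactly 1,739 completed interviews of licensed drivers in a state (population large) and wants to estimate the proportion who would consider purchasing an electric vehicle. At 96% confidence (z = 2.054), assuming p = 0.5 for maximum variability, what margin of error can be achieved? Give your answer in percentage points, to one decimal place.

2.5

SE(p̂) = √[p(1−p)/n] = √[0.2500/1739] = 0.01199.
E = z × SE = 2.054 × 0.01199 = 0.02463, or 2.5 percentage points.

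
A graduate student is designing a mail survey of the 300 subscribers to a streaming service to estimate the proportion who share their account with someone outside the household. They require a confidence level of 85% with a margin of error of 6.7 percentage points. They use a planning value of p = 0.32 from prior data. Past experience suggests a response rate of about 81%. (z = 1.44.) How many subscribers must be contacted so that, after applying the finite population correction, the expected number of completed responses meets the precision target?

Completed interviews needed (unadjusted): n₀ = 1.44² × 0.2176 / 0.067² ≈ 100.52 → 101.
FPC for N = 300: n = 101 / (1 + 100/300) = 101 / 1.3333 ≈ 75.75 → 76.
At an 81% response rate, contacts needed = 76 / 0.81 ≈ 93.83 → 94.

94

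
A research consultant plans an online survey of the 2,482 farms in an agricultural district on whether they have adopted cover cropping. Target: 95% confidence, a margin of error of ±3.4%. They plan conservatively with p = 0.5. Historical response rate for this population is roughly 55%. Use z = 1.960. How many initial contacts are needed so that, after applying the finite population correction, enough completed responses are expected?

1133

Completed interviews needed (unadjusted): n₀ = 1.960² × 0.2500 / 0.034² ≈ 830.80 → 831.
FPC for N = 2,482: n = 831 / (1 + 830/2482) = 831 / 1.3344 ≈ 622.75 → 623.
At a 55% response rate, contacts needed = 623 / 0.55 ≈ 1132.73 → 1133.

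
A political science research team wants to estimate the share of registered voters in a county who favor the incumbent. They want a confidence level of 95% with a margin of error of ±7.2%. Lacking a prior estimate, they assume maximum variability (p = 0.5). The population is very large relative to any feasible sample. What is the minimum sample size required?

For 95% confidence, z = 1.960.
With p = 0.5, p(1−p) = 0.25.
n = z²·p(1−p)/E² = 1.960² × 0.2500 / 0.072² = 3.8416 × 0.2500 / 0.005184 ≈ 185.26.
Rounding up gives n = 186.

186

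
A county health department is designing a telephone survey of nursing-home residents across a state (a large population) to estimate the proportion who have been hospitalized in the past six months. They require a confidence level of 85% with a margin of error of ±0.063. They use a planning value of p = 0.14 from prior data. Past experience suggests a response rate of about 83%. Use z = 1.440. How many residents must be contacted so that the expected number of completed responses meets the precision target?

Completed interviews needed: n₀ = 1.440² × 0.1204 / 0.063² ≈ 62.90 → 63.
At an 83% response rate, contacts needed = 63 / 0.83 ≈ 75.90 → 76.

76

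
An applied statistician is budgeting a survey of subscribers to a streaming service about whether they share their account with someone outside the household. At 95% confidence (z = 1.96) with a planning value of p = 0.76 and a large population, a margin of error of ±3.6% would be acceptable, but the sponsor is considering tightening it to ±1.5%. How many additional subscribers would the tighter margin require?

2574

At ±3.6%: n = 1.96² × 0.1824 / 0.036² ≈ 540.67 → 541.
At ±1.5%: n = 1.96² × 0.1824 / 0.015² ≈ 3114.26 → 3115.
Additional respondents: 3115 − 541 = 2574.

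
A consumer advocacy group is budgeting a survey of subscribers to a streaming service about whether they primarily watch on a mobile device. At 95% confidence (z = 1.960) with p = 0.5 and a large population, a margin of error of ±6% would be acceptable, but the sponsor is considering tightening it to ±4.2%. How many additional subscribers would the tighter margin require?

At ±6%: n = 1.960² × 0.2500 / 0.060² ≈ 266.78 → 267.
At ±4.2%: n = 1.960² × 0.2500 / 0.042² ≈ 544.44 → 545.
Additional respondents: 545 − 267 = 278.

278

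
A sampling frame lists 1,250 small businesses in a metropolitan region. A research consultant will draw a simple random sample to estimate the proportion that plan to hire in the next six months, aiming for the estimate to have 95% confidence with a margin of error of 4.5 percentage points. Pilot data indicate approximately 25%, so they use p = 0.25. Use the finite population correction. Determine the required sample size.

278

For 95% confidence, z = 1.96.
Unadjusted: n₀ = 1.96² × 0.25 × 0.75 / 0.045² ≈ 355.70, so n₀ = 356.
Finite population correction with N = 1,250: n = n₀ / (1 + (n₀−1)/N) = 356 / (1 + 355/1250) = 356 / 1.2840 ≈ 277.26.
Rounding up, n = 278.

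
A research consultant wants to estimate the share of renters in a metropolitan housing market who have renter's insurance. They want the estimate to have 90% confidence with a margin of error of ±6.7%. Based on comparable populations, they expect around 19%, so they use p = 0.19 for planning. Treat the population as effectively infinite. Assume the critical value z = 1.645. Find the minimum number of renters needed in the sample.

With p = 0.19, p(1−p) = 0.1539.
n = z²·p(1−p)/E² = 1.645² × 0.1539 / 0.067² = 2.7060 × 0.1539 / 0.004489 ≈ 92.77.
Rounding up gives n = 93.

93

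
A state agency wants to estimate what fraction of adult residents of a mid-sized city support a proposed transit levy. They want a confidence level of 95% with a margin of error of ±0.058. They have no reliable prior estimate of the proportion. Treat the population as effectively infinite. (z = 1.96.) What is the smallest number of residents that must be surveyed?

286

With no prior estimate, use p = 0.5, giving p(1−p) = 0.25.
n = z²·p(1−p)/E² = 1.96² × 0.2500 / 0.058² = 3.8416 × 0.2500 / 0.003364 ≈ 285.49.
Rounding up gives n = 286.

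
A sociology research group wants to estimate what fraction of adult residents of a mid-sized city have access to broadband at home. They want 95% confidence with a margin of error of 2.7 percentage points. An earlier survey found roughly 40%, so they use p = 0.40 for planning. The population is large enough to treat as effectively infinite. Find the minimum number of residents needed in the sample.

1265

For 95% confidence, z = 1.960.
With p = 0.40, p(1−p) = 0.2400.
n = z²·p(1−p)/E² = 1.960² × 0.2400 / 0.027² = 3.8416 × 0.2400 / 0.000729 ≈ 1264.72.
Rounding up gives n = 1265.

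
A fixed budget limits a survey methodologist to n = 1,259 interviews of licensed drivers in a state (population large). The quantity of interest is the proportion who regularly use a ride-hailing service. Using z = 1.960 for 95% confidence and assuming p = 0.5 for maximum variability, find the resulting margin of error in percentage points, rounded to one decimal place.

SE(p̂) = √[p(1−p)/n] = √[0.2500/1259] = 0.01409.
E = z × SE = 1.960 × 0.01409 = 0.02762, or 2.8 percentage points.

2.8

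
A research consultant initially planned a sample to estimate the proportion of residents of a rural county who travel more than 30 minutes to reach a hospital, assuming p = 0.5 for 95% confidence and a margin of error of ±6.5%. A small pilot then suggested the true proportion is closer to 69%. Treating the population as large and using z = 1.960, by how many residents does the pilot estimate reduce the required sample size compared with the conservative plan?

33

Conservative (p = 0.5): n = 1.960² × 0.25 / 0.065² ≈ 227.31 → 228.
Using p = 0.69: p(1−p) = 0.2139, so n = 1.960² × 0.2139 / 0.065² ≈ 194.49 → 195.
Reduction: 228 − 195 = 33.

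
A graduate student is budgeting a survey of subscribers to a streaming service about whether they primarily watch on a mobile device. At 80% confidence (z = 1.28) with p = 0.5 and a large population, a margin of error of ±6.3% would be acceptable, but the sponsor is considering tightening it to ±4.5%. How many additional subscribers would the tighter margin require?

At ±6.3%: n = 1.28² × 0.2500 / 0.063² ≈ 103.20 → 104.
At ±4.5%: n = 1.28² × 0.2500 / 0.045² ≈ 202.27 → 203.
Additional respondents: 203 − 104 = 99.

99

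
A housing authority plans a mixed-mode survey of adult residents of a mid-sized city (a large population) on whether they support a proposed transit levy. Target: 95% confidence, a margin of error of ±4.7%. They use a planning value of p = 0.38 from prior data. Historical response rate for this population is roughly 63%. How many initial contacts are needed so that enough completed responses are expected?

For 95% confidence, z = 1.96.
Completed interviews needed: n₀ = 1.96² × 0.2356 / 0.047² ≈ 409.72 → 410.
At a 63% response rate, contacts needed = 410 / 0.63 ≈ 650.79 → 651.

651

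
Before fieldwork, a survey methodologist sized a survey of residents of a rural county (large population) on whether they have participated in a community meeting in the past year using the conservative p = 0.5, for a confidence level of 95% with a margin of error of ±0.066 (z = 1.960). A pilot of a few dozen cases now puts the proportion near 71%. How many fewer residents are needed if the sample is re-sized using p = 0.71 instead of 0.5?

Conservative (p = 0.5): n = 1.960² × 0.25 / 0.066² ≈ 220.48 → 221.
Using p = 0.71: p(1−p) = 0.2059, so n = 1.960² × 0.2059 / 0.066² ≈ 181.59 → 182.
Reduction: 221 − 182 = 39.

39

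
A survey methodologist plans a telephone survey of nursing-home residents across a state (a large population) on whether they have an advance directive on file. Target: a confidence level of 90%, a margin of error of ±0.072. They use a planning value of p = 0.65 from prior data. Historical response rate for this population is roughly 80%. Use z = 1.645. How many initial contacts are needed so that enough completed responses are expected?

149

Completed interviews needed: n₀ = 1.645² × 0.2275 / 0.072² ≈ 118.75 → 119.
At an 80% response rate, contacts needed = 119 / 0.80 ≈ 148.75 → 149.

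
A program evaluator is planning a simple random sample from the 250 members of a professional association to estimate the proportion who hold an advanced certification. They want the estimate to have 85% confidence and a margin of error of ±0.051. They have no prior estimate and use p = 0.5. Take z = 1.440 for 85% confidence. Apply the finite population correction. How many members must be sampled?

Unadjusted: n₀ = 1.440² × 0.50 × 0.50 / 0.051² ≈ 199.31, so n₀ = 200.
Finite population correction with N = 250: n = n₀ / (1 + (n₀−1)/N) = 200 / (1 + 199/250) = 200 / 1.7960 ≈ 111.36.
Rounding up, n = 112.

112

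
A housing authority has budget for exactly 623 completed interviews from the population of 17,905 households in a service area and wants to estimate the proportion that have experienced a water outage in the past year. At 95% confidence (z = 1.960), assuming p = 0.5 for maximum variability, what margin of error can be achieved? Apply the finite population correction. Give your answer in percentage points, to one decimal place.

Finite-population factor: (N−n)/(N−1) = (17905−623)/(17905−1) = 0.9653.
SE(p̂) = √[p(1−p)/n · (N−n)/(N−1)] = √[0.2500/623 × 0.9653] = 0.01968.
E = z × SE = 1.960 × 0.01968 = 0.03857 ≈ 3.9 percentage points.

3.9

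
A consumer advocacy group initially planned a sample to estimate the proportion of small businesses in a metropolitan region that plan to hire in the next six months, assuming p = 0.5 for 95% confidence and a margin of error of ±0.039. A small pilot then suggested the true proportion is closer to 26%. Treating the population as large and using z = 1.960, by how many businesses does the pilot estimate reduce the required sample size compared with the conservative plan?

Conservative (p = 0.5): n = 1.960² × 0.25 / 0.039² ≈ 631.43 → 632.
Using p = 0.26: p(1−p) = 0.1924, so n = 1.960² × 0.1924 / 0.039² ≈ 485.95 → 486.
Reduction: 632 − 486 = 146.

146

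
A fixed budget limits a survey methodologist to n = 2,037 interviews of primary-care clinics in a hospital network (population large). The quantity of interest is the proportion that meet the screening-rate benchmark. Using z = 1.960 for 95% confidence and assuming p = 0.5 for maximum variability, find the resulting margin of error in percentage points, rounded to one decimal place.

2.2

SE(p̂) = √[p(1−p)/n] = √[0.2500/2037] = 0.01108.
E = z × SE = 1.960 × 0.01108 = 0.02171, or 2.2 percentage points.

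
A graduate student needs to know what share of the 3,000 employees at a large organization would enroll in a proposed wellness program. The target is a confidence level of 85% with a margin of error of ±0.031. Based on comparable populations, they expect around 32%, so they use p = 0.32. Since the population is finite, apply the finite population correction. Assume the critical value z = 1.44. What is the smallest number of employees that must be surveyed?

Unadjusted: n₀ = 1.44² × 0.32 × 0.68 / 0.031² ≈ 469.53, so n₀ = 470.
Finite population correction with N = 3,000: n = n₀ / (1 + (n₀−1)/N) = 470 / (1 + 469/3000) = 470 / 1.1563 ≈ 406.46.
Rounding up, n = 407.

407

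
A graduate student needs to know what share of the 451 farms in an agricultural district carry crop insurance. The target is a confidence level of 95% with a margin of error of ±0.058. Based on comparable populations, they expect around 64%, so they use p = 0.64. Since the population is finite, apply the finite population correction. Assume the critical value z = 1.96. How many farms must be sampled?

Unadjusted: n₀ = 1.96² × 0.64 × 0.36 / 0.058² ≈ 263.11, so n₀ = 264.
Finite population correction with N = 451: n = n₀ / (1 + (n₀−1)/N) = 264 / (1 + 263/451) = 264 / 1.5831 ≈ 166.76.
Rounding up, n = 167.

167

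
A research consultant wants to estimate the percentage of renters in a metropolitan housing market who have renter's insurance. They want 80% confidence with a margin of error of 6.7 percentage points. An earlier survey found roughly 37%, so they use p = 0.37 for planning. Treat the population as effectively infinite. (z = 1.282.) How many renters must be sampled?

86

With p = 0.37, p(1−p) = 0.2331.
n = z²·p(1−p)/E² = 1.282² × 0.2331 / 0.067² = 1.6435 × 0.2331 / 0.004489 ≈ 85.34.
Rounding up gives n = 86.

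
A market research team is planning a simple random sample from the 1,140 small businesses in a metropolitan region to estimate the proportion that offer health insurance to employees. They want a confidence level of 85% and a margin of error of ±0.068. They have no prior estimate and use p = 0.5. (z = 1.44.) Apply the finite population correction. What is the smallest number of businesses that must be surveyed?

Unadjusted: n₀ = 1.44² × 0.50 × 0.50 / 0.068² ≈ 112.11, so n₀ = 113.
Finite population correction with N = 1,140: n = n₀ / (1 + (n₀−1)/N) = 113 / (1 + 112/1140) = 113 / 1.0982 ≈ 102.89.
Rounding up, n = 103.

103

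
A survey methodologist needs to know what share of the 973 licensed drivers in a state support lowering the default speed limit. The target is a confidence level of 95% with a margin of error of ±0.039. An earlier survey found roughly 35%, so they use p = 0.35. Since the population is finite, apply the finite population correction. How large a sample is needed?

For 95% confidence, z = 1.96.
Unadjusted: n₀ = 1.96² × 0.35 × 0.65 / 0.039² ≈ 574.60, so n₀ = 575.
Finite population correction with N = 973: n = n₀ / (1 + (n₀−1)/N) = 575 / (1 + 574/973) = 575 / 1.5899 ≈ 361.65.
Rounding up, n = 362.

362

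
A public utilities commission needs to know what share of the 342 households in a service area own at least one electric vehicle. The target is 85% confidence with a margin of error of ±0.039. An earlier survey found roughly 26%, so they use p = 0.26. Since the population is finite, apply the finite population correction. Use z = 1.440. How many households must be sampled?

Unadjusted: n₀ = 1.440² × 0.26 × 0.74 / 0.039² ≈ 262.30, so n₀ = 263.
Finite population correction with N = 342: n = n₀ / (1 + (n₀−1)/N) = 263 / (1 + 262/342) = 263 / 1.7661 ≈ 148.92.
Rounding up, n = 149.

149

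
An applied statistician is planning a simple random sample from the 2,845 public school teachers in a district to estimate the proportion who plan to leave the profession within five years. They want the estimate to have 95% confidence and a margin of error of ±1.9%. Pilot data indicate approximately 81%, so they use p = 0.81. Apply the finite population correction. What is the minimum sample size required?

1040

For 95% confidence, z = 1.960.
Unadjusted: n₀ = 1.960² × 0.81 × 0.19 / 0.019² ≈ 1637.73, so n₀ = 1638.
Finite population correction with N = 2,845: n = n₀ / (1 + (n₀−1)/N) = 1638 / (1 + 1637/2845) = 1638 / 1.5754 ≈ 1039.74.
Rounding up, n = 1040.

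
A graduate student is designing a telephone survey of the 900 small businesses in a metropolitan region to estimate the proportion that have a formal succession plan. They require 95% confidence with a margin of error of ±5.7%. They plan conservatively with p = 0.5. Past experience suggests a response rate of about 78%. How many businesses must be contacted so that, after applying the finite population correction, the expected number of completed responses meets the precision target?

286

For 95% confidence, z = 1.960.
Completed interviews needed (unadjusted): n₀ = 1.960² × 0.2500 / 0.057² ≈ 295.60 → 296.
FPC for N = 900: n = 296 / (1 + 295/900) = 296 / 1.3278 ≈ 222.93 → 223.
At a 78% response rate, contacts needed = 223 / 0.78 ≈ 285.90 → 286.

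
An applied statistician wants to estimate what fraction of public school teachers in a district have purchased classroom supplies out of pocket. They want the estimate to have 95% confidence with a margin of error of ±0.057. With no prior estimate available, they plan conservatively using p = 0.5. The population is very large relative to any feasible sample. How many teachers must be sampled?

296

For 95% confidence, z = 1.960.
With p = 0.5, p(1−p) = 0.25.
n = z²·p(1−p)/E² = 1.960² × 0.2500 / 0.057² = 3.8416 × 0.2500 / 0.003249 ≈ 295.60.
Rounding up gives n = 296.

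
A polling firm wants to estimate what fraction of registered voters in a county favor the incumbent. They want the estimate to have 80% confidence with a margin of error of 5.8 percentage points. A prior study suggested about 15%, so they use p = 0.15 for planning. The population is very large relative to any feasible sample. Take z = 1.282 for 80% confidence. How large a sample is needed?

63

With p = 0.15, p(1−p) = 0.1275.
n = z²·p(1−p)/E² = 1.282² × 0.1275 / 0.058² = 1.6435 × 0.1275 / 0.003364 ≈ 62.29.
Rounding up gives n = 63.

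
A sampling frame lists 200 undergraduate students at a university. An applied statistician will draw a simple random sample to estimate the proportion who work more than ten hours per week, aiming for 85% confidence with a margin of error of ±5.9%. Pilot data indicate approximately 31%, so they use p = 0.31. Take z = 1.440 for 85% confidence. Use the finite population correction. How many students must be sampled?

79

Unadjusted: n₀ = 1.440² × 0.31 × 0.69 / 0.059² ≈ 127.42, so n₀ = 128.
Finite population correction with N = 200: n = n₀ / (1 + (n₀−1)/N) = 128 / (1 + 127/200) = 128 / 1.6350 ≈ 78.29.
Rounding up, n = 79.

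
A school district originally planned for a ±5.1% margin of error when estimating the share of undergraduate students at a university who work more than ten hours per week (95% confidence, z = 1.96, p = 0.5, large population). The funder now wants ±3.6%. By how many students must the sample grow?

372

At ±5.1%: n = 1.96² × 0.2500 / 0.051² ≈ 369.24 → 370.
At ±3.6%: n = 1.96² × 0.2500 / 0.036² ≈ 741.05 → 742.
Additional respondents: 742 − 370 = 372.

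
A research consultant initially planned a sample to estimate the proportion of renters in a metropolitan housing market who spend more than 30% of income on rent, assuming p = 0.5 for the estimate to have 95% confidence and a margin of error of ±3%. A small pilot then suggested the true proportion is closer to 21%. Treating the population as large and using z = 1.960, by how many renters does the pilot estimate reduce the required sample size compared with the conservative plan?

359

Conservative (p = 0.5): n = 1.960² × 0.25 / 0.030² ≈ 1067.11 → 1068.
Using p = 0.21: p(1−p) = 0.1659, so n = 1.960² × 0.1659 / 0.030² ≈ 708.13 → 709.
Reduction: 1068 − 709 = 359.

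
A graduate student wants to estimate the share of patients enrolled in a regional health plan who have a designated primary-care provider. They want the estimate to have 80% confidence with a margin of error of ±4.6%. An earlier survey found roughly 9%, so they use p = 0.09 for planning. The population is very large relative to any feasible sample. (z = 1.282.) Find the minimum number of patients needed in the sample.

With p = 0.09, p(1−p) = 0.0819.
n = z²·p(1−p)/E² = 1.282² × 0.0819 / 0.046² = 1.6435 × 0.0819 / 0.002116 ≈ 63.61.
Rounding up gives n = 64.

64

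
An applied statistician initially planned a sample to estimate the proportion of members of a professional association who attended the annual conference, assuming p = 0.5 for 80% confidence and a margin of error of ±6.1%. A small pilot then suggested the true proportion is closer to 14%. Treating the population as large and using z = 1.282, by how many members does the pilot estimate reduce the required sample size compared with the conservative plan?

Conservative (p = 0.5): n = 1.282² × 0.25 / 0.061² ≈ 110.42 → 111.
Using p = 0.14: p(1−p) = 0.1204, so n = 1.282² × 0.1204 / 0.061² ≈ 53.18 → 54.
Reduction: 111 − 54 = 57.

57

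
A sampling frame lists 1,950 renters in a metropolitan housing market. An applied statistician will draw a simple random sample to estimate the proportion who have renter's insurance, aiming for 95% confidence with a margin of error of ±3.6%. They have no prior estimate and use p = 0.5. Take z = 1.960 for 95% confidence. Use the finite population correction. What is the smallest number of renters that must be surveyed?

538

Unadjusted: n₀ = 1.960² × 0.50 × 0.50 / 0.036² ≈ 741.05, so n₀ = 742.
Finite population correction with N = 1,950: n = n₀ / (1 + (n₀−1)/N) = 742 / (1 + 741/1950) = 742 / 1.3800 ≈ 537.68.
Rounding up, n = 538.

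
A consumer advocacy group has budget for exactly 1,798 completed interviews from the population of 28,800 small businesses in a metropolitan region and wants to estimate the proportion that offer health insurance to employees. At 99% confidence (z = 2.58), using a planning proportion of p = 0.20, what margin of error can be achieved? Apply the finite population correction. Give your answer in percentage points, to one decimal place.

Finite-population factor: (N−n)/(N−1) = (28800−1798)/(28800−1) = 0.9376.
SE(p̂) = √[p(1−p)/n · (N−n)/(N−1)] = √[0.1600/1798 × 0.9376] = 0.00913.
E = z × SE = 2.58 × 0.00913 = 0.02357 ≈ 2.4 percentage points.

2.4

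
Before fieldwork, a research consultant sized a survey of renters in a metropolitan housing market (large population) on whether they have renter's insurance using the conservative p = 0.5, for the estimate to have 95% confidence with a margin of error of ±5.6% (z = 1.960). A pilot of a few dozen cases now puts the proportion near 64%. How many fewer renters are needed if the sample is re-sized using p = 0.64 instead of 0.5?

24

Conservative (p = 0.5): n = 1.960² × 0.25 / 0.056² ≈ 306.25 → 307.
Using p = 0.64: p(1−p) = 0.2304, so n = 1.960² × 0.2304 / 0.056² ≈ 282.24 → 283.
Reduction: 307 − 283 = 24.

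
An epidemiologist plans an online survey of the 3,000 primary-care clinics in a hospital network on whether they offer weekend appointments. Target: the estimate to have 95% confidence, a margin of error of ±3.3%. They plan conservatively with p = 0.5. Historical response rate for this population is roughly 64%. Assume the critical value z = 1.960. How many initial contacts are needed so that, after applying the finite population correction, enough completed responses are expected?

1066

Completed interviews needed (unadjusted): n₀ = 1.960² × 0.2500 / 0.033² ≈ 881.91 → 882.
FPC for N = 3,000: n = 882 / (1 + 881/3000) = 882 / 1.2937 ≈ 681.78 → 682.
At a 64% response rate, contacts needed = 682 / 0.64 ≈ 1065.62 → 1066.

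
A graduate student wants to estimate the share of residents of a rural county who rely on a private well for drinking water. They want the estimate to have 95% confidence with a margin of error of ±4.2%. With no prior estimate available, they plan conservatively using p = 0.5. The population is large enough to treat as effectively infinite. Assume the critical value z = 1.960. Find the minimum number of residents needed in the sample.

545

With p = 0.5, p(1−p) = 0.25.
n = z²·p(1−p)/E² = 1.960² × 0.2500 / 0.042² = 3.8416 × 0.2500 / 0.001764 ≈ 544.44.
Rounding up gives n = 545.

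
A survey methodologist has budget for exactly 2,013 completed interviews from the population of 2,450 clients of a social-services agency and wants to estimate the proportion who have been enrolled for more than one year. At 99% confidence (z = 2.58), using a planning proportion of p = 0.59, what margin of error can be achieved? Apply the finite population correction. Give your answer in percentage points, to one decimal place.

Finite-population factor: (N−n)/(N−1) = (2450−2013)/(2450−1) = 0.1784.
SE(p̂) = √[p(1−p)/n · (N−n)/(N−1)] = √[0.2419/2013 × 0.1784] = 0.00463.
E = z × SE = 2.58 × 0.00463 = 0.01195 ≈ 1.2 percentage points.

1.2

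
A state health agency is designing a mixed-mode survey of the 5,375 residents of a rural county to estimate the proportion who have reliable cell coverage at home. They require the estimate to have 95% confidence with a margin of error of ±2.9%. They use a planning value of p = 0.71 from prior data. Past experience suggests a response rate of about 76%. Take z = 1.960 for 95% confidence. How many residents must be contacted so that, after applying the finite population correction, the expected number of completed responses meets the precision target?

1054

Completed interviews needed (unadjusted): n₀ = 1.960² × 0.2059 / 0.029² ≈ 940.53 → 941.
FPC for N = 5,375: n = 941 / (1 + 940/5375) = 941 / 1.1749 ≈ 800.93 → 801.
At a 76% response rate, contacts needed = 801 / 0.76 ≈ 1053.95 → 1054.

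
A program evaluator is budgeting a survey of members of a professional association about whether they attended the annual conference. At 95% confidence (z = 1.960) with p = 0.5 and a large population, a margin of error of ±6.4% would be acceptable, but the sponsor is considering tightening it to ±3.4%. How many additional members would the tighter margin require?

At ±6.4%: n = 1.960² × 0.2500 / 0.064² ≈ 234.47 → 235.
At ±3.4%: n = 1.960² × 0.2500 / 0.034² ≈ 830.80 → 831.
Additional respondents: 831 − 235 = 596.

596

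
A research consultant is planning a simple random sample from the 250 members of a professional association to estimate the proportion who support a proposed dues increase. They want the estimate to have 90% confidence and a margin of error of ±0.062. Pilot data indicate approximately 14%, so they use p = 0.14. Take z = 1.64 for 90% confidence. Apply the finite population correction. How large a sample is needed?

Unadjusted: n₀ = 1.64² × 0.14 × 0.86 / 0.062² ≈ 84.24, so n₀ = 85.
Finite population correction with N = 250: n = n₀ / (1 + (n₀−1)/N) = 85 / (1 + 84/250) = 85 / 1.3360 ≈ 63.62.
Rounding up, n = 64.

64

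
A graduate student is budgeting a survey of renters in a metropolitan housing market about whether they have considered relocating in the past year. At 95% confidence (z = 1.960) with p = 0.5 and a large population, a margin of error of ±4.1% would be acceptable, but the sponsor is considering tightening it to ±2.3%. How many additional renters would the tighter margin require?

At ±4.1%: n = 1.960² × 0.2500 / 0.041² ≈ 571.33 → 572.
At ±2.3%: n = 1.960² × 0.2500 / 0.023² ≈ 1815.50 → 1816.
Additional respondents: 1816 − 572 = 1244.

1244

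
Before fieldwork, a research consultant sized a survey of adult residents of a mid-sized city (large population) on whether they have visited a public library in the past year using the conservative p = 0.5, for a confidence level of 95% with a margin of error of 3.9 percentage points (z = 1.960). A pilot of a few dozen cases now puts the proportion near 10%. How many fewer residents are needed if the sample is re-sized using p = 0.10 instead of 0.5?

Conservative (p = 0.5): n = 1.960² × 0.25 / 0.039² ≈ 631.43 → 632.
Using p = 0.10: p(1−p) = 0.0900, so n = 1.960² × 0.0900 / 0.039² ≈ 227.31 → 228.
Reduction: 632 − 228 = 404.

404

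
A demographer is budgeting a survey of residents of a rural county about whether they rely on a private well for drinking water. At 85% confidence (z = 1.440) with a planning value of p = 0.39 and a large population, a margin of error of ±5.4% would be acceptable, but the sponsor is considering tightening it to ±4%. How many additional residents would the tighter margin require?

At ±5.4%: n = 1.440² × 0.2379 / 0.054² ≈ 169.17 → 170.
At ±4%: n = 1.440² × 0.2379 / 0.040² ≈ 308.32 → 309.
Additional respondents: 309 − 170 = 139.

139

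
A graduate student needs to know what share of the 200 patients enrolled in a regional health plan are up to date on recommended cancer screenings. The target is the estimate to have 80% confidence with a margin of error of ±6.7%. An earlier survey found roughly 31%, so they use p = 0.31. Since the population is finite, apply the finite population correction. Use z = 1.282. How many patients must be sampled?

Unadjusted: n₀ = 1.282² × 0.31 × 0.69 / 0.067² ≈ 78.31, so n₀ = 79.
Finite population correction with N = 200: n = n₀ / (1 + (n₀−1)/N) = 79 / (1 + 78/200) = 79 / 1.3900 ≈ 56.83.
Rounding up, n = 57.

57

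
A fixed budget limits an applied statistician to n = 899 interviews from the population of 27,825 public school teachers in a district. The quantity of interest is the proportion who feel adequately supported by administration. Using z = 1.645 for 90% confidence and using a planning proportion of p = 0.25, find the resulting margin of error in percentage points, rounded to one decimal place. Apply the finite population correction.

Finite-population factor: (N−n)/(N−1) = (27825−899)/(27825−1) = 0.9677.
SE(p̂) = √[p(1−p)/n · (N−n)/(N−1)] = √[0.1875/899 × 0.9677] = 0.01421.
E = z × SE = 1.645 × 0.01421 = 0.02337 ≈ 2.3 percentage points.

2.3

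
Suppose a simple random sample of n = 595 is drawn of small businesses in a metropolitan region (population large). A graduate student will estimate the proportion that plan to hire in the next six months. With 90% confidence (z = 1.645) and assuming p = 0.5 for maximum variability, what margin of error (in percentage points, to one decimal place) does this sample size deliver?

SE(p̂) = √[p(1−p)/n] = √[0.2500/595] = 0.02050.
E = z × SE = 1.645 × 0.02050 = 0.03372, or 3.4 percentage points.

3.4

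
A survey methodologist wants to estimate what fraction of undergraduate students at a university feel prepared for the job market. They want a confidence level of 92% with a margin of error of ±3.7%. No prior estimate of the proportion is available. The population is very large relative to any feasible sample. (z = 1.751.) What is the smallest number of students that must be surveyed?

With no prior estimate, use p = 0.5, giving p(1−p) = 0.25.
n = z²·p(1−p)/E² = 1.751² × 0.2500 / 0.037² = 3.0660 × 0.2500 / 0.001369 ≈ 559.90.
Rounding up gives n = 560.

560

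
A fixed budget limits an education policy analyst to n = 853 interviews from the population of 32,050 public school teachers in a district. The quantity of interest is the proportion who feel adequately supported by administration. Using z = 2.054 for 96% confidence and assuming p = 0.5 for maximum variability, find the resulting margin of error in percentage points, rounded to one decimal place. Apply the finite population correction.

3.5

Finite-population factor: (N−n)/(N−1) = (32050−853)/(32050−1) = 0.9734.
SE(p̂) = √[p(1−p)/n · (N−n)/(N−1)] = √[0.2500/853 × 0.9734] = 0.01689.
E = z × SE = 2.054 × 0.01689 = 0.03469 ≈ 3.5 percentage points.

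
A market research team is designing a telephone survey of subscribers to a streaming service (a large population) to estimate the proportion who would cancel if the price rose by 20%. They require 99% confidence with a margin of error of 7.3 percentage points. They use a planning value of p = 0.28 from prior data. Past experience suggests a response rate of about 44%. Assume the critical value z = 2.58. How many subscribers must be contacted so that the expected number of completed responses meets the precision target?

573

Completed interviews needed: n₀ = 2.58² × 0.2016 / 0.073² ≈ 251.82 → 252.
At a 44% response rate, contacts needed = 252 / 0.44 ≈ 572.73 → 573.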